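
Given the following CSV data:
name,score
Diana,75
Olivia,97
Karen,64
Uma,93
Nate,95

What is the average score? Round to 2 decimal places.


Scores: 75, 97, 64, 93, 95
Sum = 424
Count = 5
Average = 424 / 5 = 84.80

ANSWER: 84.80


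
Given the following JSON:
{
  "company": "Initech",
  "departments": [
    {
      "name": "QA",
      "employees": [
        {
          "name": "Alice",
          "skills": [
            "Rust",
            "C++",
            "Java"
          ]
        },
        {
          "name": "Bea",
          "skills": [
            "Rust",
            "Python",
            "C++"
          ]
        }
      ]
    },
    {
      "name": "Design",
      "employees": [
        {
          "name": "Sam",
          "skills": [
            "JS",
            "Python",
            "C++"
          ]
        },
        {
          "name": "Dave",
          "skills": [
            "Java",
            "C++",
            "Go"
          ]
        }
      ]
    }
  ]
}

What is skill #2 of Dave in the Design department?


Path: departments[1].employees[1].skills[1]
Value: C++

ANSWER: C++


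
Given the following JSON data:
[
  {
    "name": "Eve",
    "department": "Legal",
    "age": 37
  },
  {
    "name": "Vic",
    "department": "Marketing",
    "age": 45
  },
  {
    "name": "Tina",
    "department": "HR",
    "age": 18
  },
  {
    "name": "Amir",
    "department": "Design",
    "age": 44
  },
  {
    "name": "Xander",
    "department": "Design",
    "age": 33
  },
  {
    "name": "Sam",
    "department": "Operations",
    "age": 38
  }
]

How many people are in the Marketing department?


Scanning records for department = Marketing
  Record 1: Vic
Count: 1

ANSWER: 1


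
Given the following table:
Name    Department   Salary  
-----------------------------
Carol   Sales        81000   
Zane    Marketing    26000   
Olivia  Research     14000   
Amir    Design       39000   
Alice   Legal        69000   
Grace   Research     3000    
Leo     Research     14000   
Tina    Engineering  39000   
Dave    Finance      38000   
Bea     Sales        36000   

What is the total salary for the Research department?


Research department members:
  Olivia: 14000
  Grace: 3000
  Leo: 14000
Total = 14000 + 3000 + 14000 = 31000

ANSWER: 31000


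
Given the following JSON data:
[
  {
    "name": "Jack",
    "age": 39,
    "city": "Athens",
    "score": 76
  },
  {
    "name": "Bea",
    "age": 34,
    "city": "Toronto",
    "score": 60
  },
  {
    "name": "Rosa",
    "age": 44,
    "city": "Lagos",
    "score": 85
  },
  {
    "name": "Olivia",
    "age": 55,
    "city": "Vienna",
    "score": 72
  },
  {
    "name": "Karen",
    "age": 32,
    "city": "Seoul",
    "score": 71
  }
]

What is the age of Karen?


Looking up record where name = Karen
Record index: 4
Field 'age' = 32

ANSWER: 32


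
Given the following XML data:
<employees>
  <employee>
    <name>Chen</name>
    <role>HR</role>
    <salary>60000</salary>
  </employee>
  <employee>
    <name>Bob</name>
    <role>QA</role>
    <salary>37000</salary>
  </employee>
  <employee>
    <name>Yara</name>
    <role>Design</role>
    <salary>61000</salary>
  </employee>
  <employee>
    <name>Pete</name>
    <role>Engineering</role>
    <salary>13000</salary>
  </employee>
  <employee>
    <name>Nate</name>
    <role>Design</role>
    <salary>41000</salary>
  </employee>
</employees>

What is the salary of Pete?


Searching for <employee> with <name>Pete</name>
Found at position 4
<salary>13000</salary>

ANSWER: 13000


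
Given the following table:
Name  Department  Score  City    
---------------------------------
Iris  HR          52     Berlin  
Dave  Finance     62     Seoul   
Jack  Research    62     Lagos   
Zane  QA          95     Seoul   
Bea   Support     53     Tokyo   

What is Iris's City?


Row 1: Iris
City = Berlin

ANSWER: Berlin


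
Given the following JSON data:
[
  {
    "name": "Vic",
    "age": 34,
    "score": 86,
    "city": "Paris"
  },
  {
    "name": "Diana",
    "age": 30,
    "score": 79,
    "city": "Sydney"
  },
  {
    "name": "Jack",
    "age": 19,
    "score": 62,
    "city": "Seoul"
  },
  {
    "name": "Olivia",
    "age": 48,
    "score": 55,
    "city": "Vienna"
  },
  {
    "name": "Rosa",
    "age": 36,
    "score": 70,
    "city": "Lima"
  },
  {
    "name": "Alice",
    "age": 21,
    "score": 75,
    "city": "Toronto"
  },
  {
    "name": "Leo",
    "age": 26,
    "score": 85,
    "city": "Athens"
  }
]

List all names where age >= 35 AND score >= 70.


Checking both conditions:
  Vic (age=34, score=86) -> no
  Diana (age=30, score=79) -> no
  Jack (age=19, score=62) -> no
  Olivia (age=48, score=55) -> no
  Rosa (age=36, score=70) -> YES
  Alice (age=21, score=75) -> no
  Leo (age=26, score=85) -> no


ANSWER: Rosa


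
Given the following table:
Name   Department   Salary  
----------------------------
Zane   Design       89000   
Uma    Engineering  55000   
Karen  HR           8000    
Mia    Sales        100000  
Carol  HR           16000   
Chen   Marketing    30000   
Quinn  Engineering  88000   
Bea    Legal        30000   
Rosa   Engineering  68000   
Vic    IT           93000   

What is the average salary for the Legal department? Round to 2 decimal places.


Legal department members:
  Bea: 30000
Sum = 30000
Count = 1
Average = 30000 / 1 = 30000.00

ANSWER: 30000.00


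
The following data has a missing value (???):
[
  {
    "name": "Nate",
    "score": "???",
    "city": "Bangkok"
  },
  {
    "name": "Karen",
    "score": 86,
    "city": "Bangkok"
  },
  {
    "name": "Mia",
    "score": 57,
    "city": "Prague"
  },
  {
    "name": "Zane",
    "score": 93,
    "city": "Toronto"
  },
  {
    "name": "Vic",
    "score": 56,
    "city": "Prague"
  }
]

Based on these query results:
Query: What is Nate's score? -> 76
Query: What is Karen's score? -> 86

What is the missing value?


The missing value is Nate's score
From query: Nate's score = 76

ANSWER: 76


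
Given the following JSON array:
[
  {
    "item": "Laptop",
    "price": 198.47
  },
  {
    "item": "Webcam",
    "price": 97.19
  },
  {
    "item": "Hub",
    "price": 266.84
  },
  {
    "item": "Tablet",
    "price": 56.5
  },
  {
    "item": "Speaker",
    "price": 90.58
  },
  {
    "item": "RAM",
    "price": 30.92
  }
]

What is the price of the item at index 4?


Array index 4 -> Speaker
price = 90.58

ANSWER: 90.58


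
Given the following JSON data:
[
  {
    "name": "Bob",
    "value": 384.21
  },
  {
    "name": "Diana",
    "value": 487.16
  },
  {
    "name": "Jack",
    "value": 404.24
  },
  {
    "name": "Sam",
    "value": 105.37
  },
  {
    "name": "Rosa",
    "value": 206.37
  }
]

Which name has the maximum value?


Comparing values:
  Bob: 384.21
  Diana: 487.16
  Jack: 404.24
  Sam: 105.37
  Rosa: 206.37
Maximum: Diana (487.16)

ANSWER: Diana


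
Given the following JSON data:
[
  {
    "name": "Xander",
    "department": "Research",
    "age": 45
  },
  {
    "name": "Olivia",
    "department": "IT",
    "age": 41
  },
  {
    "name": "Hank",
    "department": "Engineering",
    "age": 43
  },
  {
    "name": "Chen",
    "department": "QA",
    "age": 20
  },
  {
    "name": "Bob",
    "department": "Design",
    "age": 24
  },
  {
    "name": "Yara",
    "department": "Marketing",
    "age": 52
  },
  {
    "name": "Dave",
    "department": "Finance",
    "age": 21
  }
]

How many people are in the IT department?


Scanning records for department = IT
  Record 1: Olivia
Count: 1

ANSWER: 1


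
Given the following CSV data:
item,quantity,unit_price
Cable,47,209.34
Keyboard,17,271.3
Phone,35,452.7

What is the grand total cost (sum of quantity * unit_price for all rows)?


Computing row totals:
  Cable: 47 * 209.34 = 9838.98
  Keyboard: 17 * 271.3 = 4612.1
  Phone: 35 * 452.7 = 15844.5
Grand total = 9838.98 + 4612.1 + 15844.5 = 30295.58

ANSWER: 30295.58


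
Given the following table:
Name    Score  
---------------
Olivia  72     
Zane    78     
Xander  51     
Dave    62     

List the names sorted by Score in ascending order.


Sorting by Score (ascending):
  Xander: 51
  Dave: 62
  Olivia: 72
  Zane: 78


ANSWER: Xander, Dave, Olivia, Zane


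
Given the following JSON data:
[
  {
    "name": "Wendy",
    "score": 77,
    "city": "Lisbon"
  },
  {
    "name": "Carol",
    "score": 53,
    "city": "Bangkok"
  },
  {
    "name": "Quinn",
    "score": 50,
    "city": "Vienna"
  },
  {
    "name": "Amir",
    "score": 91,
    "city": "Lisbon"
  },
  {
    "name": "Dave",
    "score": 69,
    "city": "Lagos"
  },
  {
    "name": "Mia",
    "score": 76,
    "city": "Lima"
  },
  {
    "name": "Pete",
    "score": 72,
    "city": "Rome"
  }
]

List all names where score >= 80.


Filtering records where score >= 80:
  Wendy (score=77) -> no
  Carol (score=53) -> no
  Quinn (score=50) -> no
  Amir (score=91) -> YES
  Dave (score=69) -> no
  Mia (score=76) -> no
  Pete (score=72) -> no


ANSWER: Amir


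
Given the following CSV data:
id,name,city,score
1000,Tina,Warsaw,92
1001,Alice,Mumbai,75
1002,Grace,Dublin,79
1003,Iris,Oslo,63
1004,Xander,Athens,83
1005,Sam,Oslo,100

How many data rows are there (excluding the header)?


Counting rows (excluding header):
Header: id,name,city,score
Data rows: 6

ANSWER: 6


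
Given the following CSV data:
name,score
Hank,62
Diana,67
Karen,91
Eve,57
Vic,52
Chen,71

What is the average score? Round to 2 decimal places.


Scores: 62, 67, 91, 57, 52, 71
Sum = 400
Count = 6
Average = 400 / 6 = 66.67

ANSWER: 66.67


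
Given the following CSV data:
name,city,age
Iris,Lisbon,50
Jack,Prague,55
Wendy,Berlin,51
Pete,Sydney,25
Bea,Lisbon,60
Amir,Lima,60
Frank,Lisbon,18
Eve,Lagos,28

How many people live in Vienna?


Scanning city column for 'Vienna':
Total matches: 0

ANSWER: 0


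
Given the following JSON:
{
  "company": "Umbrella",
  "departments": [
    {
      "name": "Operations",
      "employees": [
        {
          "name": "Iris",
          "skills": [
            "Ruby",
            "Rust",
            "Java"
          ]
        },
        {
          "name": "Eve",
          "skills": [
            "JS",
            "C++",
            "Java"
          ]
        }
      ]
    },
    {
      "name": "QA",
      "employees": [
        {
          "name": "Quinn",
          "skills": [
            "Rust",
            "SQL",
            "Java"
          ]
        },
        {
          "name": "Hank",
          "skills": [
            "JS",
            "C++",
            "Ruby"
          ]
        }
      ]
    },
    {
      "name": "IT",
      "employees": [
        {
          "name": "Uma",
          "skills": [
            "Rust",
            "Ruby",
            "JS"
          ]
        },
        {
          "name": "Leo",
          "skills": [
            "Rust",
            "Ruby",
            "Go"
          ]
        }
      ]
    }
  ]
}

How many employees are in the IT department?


Path: departments[2].employees
Count: 2

ANSWER: 2


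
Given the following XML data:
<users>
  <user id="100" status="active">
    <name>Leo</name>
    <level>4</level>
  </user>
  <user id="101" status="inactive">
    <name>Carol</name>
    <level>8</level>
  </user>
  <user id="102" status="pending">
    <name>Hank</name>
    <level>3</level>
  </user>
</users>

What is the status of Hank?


Finding user with name = Hank
user id="102" status="pending"

ANSWER: pending


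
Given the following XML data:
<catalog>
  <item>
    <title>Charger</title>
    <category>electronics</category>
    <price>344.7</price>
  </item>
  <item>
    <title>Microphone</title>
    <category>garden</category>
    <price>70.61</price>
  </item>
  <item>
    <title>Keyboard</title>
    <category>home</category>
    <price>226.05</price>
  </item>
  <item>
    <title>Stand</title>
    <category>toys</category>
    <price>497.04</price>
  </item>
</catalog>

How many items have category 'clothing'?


Scanning <item> elements for <category>clothing</category>:
Count: 0

ANSWER: 0


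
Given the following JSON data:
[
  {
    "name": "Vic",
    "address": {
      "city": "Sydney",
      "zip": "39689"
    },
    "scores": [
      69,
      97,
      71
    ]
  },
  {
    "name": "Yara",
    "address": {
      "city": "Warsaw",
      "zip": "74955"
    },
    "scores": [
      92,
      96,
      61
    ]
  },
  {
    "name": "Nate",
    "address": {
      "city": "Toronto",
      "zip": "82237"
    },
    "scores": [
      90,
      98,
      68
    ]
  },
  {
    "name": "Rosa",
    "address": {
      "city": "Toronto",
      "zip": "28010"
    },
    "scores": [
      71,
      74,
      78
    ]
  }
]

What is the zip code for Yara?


Path: records[1].address.zip
Value: 74955

ANSWER: 74955


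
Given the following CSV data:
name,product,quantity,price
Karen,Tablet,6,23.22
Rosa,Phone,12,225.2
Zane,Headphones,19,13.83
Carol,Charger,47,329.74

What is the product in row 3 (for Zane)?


Row 3: Zane
Column 'product' = Headphones

ANSWER: Headphones


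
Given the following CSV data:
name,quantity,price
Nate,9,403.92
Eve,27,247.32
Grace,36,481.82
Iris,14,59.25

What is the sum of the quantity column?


Values in 'quantity' column:
  Row 1: 9
  Row 2: 27
  Row 3: 36
  Row 4: 14
Sum = 9 + 27 + 36 + 14 = 86

ANSWER: 86


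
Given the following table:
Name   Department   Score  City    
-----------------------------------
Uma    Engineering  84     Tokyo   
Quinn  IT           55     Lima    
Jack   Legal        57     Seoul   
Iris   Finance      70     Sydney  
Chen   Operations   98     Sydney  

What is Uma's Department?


Row 1: Uma
Department = Engineering

ANSWER: Engineering


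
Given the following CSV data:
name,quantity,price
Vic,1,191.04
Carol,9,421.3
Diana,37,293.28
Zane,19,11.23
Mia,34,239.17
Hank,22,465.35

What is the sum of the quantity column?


Values in 'quantity' column:
  Row 1: 1
  Row 2: 9
  Row 3: 37
  Row 4: 19
  Row 5: 34
  Row 6: 22
Sum = 1 + 9 + 37 + 19 + 34 + 22 = 122

ANSWER: 122


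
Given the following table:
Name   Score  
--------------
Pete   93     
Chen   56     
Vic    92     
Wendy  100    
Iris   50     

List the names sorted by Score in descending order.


Sorting by Score (descending):
  Wendy: 100
  Pete: 93
  Vic: 92
  Chen: 56
  Iris: 50


ANSWER: Wendy, Pete, Vic, Chen, Iris


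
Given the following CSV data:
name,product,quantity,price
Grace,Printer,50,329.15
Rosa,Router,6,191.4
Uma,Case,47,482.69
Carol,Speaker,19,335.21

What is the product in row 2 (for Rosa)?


Row 2: Rosa
Column 'product' = Router

ANSWER: Router


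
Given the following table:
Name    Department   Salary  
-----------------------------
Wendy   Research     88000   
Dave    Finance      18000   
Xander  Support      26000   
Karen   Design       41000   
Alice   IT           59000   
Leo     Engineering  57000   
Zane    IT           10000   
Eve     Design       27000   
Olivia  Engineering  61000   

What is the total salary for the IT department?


IT department members:
  Alice: 59000
  Zane: 10000
Total = 59000 + 10000 = 69000

ANSWER: 69000


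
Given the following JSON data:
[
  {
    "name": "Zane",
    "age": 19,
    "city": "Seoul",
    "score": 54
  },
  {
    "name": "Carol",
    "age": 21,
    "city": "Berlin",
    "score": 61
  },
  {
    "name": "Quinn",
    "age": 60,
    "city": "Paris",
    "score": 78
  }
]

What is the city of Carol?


Looking up record where name = Carol
Record index: 1
Field 'city' = Berlin

ANSWER: Berlin


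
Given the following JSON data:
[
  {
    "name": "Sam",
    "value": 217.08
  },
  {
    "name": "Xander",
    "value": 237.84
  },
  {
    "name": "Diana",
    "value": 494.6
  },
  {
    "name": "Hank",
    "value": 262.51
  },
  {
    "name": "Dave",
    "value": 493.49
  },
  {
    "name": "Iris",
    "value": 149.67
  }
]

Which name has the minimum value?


Comparing values:
  Sam: 217.08
  Xander: 237.84
  Diana: 494.6
  Hank: 262.51
  Dave: 493.49
  Iris: 149.67
Minimum: Iris (149.67)

ANSWER: Iris


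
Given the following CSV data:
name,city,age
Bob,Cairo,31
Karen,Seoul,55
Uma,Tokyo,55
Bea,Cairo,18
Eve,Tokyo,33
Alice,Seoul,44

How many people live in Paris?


Scanning city column for 'Paris':
Total matches: 0

ANSWER: 0


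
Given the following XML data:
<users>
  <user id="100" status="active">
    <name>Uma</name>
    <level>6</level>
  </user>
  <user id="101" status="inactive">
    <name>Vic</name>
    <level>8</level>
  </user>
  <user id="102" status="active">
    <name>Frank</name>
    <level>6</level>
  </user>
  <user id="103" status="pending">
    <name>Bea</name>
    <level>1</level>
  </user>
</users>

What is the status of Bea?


Finding user with name = Bea
user id="103" status="pending"

ANSWER: pending


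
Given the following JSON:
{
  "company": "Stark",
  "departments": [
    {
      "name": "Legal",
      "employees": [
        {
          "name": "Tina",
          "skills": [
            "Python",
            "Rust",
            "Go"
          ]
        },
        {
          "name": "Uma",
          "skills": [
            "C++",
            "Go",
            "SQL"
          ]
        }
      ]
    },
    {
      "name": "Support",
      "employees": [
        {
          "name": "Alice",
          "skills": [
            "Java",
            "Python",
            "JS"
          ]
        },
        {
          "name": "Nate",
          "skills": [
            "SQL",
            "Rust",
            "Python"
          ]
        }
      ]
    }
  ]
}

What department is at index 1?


Path: departments[1].name
Value: Support

ANSWER: Support


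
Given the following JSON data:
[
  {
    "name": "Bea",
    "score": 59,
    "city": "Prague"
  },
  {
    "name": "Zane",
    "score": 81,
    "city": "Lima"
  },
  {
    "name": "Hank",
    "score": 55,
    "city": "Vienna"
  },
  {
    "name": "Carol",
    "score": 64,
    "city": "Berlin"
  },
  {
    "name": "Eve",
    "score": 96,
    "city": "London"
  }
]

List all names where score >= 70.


Filtering records where score >= 70:
  Bea (score=59) -> no
  Zane (score=81) -> YES
  Hank (score=55) -> no
  Carol (score=64) -> no
  Eve (score=96) -> YES


ANSWER: Zane, Eve


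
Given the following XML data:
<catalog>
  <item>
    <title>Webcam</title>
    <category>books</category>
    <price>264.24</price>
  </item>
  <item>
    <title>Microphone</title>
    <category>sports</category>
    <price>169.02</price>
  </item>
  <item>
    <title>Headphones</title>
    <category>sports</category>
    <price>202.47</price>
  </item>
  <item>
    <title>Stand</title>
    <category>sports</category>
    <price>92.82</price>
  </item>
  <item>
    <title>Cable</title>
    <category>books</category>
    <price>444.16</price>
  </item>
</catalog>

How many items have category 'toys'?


Scanning <item> elements for <category>toys</category>:
Count: 0

ANSWER: 0


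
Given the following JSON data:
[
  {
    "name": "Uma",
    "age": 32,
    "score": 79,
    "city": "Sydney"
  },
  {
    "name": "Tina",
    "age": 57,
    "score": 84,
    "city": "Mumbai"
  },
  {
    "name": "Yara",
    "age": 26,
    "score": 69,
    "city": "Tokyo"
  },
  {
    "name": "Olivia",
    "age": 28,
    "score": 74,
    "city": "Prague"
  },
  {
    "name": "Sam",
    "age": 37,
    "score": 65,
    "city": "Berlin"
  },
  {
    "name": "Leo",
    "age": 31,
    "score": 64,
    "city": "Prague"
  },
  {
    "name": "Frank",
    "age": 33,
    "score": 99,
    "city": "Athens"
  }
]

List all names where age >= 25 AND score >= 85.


Checking both conditions:
  Uma (age=32, score=79) -> no
  Tina (age=57, score=84) -> no
  Yara (age=26, score=69) -> no
  Olivia (age=28, score=74) -> no
  Sam (age=37, score=65) -> no
  Leo (age=31, score=64) -> no
  Frank (age=33, score=99) -> YES


ANSWER: Frank


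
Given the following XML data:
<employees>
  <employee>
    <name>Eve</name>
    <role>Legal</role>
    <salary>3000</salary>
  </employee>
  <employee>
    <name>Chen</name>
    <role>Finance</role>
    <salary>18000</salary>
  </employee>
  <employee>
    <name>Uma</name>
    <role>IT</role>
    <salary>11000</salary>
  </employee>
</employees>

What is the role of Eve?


Searching for <employee> with <name>Eve</name>
Found at position 1
<role>Legal</role>

ANSWER: Legal


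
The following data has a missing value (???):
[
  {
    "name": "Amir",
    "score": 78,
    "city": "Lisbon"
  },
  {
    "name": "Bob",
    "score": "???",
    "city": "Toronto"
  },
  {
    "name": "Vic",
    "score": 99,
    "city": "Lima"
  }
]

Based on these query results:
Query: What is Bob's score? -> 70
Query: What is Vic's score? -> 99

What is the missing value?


The missing value is Bob's score
From query: Bob's score = 70

ANSWER: 70


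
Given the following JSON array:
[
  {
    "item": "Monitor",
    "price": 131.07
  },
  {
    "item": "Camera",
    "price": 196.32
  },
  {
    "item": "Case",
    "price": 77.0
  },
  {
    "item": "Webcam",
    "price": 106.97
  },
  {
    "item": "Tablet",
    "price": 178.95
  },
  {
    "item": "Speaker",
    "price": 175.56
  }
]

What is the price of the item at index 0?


Array index 0 -> Monitor
price = 131.07

ANSWER: 131.07


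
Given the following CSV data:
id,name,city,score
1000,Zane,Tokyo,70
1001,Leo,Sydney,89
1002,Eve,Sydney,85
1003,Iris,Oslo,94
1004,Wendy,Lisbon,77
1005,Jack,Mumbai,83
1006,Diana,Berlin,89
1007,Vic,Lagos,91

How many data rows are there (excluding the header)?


Counting rows (excluding header):
Header: id,name,city,score
Data rows: 8

ANSWER: 8


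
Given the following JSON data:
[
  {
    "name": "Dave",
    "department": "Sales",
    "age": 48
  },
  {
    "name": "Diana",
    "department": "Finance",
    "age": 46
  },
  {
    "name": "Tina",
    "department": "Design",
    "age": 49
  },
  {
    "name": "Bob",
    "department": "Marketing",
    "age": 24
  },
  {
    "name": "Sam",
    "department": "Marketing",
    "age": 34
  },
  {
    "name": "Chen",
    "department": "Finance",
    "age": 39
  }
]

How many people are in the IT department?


Scanning records for department = IT
  No matches found
Count: 0

ANSWER: 0


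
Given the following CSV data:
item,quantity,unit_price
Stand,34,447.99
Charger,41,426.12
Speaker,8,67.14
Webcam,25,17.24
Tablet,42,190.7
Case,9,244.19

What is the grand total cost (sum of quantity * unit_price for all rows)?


Computing row totals:
  Stand: 34 * 447.99 = 15231.66
  Charger: 41 * 426.12 = 17470.92
  Speaker: 8 * 67.14 = 537.12
  Webcam: 25 * 17.24 = 431.0
  Tablet: 42 * 190.7 = 8009.4
  Case: 9 * 244.19 = 2197.71
Grand total = 15231.66 + 17470.92 + 537.12 + 431.0 + 8009.4 + 2197.71 = 43877.81

ANSWER: 43877.81


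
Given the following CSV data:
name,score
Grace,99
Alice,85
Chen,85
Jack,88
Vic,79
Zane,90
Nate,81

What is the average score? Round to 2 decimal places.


Scores: 99, 85, 85, 88, 79, 90, 81
Sum = 607
Count = 7
Average = 607 / 7 = 86.71

ANSWER: 86.71


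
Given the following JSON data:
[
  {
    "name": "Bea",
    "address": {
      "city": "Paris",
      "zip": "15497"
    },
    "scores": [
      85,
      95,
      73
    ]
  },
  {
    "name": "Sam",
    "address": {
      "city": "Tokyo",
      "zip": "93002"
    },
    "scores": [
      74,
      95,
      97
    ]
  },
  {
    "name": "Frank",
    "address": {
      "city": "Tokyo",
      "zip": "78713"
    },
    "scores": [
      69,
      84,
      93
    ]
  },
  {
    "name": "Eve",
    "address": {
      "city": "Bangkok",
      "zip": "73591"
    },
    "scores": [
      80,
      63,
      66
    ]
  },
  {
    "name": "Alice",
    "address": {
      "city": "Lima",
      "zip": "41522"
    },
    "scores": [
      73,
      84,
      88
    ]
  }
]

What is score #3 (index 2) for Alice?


Path: records[4].scores[2]
Value: 88

ANSWER: 88


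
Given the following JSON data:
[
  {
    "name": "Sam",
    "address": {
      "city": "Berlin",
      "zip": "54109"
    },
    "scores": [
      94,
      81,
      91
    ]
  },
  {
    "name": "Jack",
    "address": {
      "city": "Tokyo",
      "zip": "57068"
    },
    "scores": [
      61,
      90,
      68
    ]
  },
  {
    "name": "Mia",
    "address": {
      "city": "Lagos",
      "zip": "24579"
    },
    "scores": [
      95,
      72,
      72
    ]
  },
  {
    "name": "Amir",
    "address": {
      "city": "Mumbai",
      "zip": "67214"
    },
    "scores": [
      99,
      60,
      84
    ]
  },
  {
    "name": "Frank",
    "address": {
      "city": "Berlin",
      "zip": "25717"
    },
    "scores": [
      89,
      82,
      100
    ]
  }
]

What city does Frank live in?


Path: records[4].address.city
Value: Berlin

ANSWER: Berlin


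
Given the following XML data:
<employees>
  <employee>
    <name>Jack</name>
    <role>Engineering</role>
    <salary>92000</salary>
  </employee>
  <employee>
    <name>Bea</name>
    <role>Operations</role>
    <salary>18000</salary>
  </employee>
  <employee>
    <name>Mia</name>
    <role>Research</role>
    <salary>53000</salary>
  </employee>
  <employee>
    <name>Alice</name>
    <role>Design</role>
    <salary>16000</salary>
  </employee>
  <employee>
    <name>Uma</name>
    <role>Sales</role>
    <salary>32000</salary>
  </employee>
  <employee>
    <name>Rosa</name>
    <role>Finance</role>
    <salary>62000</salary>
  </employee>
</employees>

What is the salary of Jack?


Searching for <employee> with <name>Jack</name>
Found at position 1
<salary>92000</salary>

ANSWER: 92000


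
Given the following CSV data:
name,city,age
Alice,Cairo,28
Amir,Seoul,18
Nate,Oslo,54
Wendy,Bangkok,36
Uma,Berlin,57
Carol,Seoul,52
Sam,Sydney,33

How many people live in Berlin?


Scanning city column for 'Berlin':
  Row 5: Uma -> MATCH
Total matches: 1

ANSWER: 1


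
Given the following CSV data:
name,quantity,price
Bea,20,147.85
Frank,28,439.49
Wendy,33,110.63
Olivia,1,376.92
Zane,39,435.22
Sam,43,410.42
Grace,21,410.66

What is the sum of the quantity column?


Values in 'quantity' column:
  Row 1: 20
  Row 2: 28
  Row 3: 33
  Row 4: 1
  Row 5: 39
  Row 6: 43
  Row 7: 21
Sum = 20 + 28 + 33 + 1 + 39 + 43 + 21 = 185

ANSWER: 185


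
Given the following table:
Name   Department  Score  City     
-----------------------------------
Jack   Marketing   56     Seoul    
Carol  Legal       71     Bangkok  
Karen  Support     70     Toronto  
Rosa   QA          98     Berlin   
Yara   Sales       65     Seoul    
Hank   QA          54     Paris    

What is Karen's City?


Row 3: Karen
City = Toronto

ANSWER: Toronto


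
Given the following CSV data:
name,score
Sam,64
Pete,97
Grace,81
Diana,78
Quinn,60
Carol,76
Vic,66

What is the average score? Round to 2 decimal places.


Scores: 64, 97, 81, 78, 60, 76, 66
Sum = 522
Count = 7
Average = 522 / 7 = 74.57

ANSWER: 74.57


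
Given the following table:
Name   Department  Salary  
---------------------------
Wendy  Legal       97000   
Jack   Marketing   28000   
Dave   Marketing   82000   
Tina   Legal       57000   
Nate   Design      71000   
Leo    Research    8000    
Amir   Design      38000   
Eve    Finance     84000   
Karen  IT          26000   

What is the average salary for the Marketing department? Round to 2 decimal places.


Marketing department members:
  Jack: 28000
  Dave: 82000
Sum = 110000
Count = 2
Average = 110000 / 2 = 55000.00

ANSWER: 55000.00


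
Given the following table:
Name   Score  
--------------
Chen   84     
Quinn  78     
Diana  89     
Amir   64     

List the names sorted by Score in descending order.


Sorting by Score (descending):
  Diana: 89
  Chen: 84
  Quinn: 78
  Amir: 64


ANSWER: Diana, Chen, Quinn, Amir


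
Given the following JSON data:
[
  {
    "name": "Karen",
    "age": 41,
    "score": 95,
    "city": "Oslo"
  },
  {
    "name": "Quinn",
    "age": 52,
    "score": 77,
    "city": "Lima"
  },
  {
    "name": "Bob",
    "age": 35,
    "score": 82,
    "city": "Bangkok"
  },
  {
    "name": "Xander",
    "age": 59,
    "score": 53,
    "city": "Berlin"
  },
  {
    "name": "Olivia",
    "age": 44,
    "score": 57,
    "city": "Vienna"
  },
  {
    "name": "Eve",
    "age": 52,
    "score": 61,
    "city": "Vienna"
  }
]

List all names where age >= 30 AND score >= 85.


Checking both conditions:
  Karen (age=41, score=95) -> YES
  Quinn (age=52, score=77) -> no
  Bob (age=35, score=82) -> no
  Xander (age=59, score=53) -> no
  Olivia (age=44, score=57) -> no
  Eve (age=52, score=61) -> no


ANSWER: Karen


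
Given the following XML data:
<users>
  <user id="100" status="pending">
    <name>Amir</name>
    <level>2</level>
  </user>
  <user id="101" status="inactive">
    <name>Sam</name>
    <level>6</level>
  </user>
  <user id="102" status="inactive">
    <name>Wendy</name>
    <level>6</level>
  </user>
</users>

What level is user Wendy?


Finding user: Wendy
<level>6</level>

ANSWER: 6


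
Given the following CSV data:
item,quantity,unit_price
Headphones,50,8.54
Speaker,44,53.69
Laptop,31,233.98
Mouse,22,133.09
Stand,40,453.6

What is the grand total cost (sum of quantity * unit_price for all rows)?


Computing row totals:
  Headphones: 50 * 8.54 = 427.0
  Speaker: 44 * 53.69 = 2362.36
  Laptop: 31 * 233.98 = 7253.38
  Mouse: 22 * 133.09 = 2927.98
  Stand: 40 * 453.6 = 18144.0
Grand total = 427.0 + 2362.36 + 7253.38 + 2927.98 + 18144.0 = 31114.72

ANSWER: 31114.72


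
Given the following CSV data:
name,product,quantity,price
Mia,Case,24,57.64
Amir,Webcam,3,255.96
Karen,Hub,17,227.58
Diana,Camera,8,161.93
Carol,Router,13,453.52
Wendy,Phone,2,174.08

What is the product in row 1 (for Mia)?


Row 1: Mia
Column 'product' = Case

ANSWER: Case


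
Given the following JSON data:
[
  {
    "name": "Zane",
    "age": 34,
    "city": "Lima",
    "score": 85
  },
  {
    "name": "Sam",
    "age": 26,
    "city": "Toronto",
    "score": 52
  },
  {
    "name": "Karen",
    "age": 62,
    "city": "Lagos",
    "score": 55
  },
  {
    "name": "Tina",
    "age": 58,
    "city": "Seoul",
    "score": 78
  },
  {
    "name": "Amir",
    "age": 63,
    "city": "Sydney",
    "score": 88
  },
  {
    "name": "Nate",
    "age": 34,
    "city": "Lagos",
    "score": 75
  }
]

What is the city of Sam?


Looking up record where name = Sam
Record index: 1
Field 'city' = Toronto

ANSWER: Toronto


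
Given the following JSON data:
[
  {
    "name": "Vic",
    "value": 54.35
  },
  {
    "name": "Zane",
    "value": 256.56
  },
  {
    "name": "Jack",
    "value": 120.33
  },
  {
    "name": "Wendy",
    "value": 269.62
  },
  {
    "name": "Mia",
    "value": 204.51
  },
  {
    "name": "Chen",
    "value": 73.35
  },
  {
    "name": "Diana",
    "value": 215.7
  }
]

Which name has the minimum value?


Comparing values:
  Vic: 54.35
  Zane: 256.56
  Jack: 120.33
  Wendy: 269.62
  Mia: 204.51
  Chen: 73.35
  Diana: 215.7
Minimum: Vic (54.35)

ANSWER: Vic


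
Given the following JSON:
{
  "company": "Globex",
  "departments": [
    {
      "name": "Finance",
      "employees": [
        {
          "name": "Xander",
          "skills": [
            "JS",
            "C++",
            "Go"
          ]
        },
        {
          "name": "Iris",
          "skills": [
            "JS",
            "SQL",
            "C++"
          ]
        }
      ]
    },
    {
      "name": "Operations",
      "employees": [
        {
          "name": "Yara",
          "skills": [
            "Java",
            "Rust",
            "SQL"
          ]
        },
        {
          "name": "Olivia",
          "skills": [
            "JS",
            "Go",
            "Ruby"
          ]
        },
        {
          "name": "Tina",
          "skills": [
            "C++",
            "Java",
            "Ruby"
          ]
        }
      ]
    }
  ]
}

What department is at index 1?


Path: departments[1].name
Value: Operations

ANSWER: Operations


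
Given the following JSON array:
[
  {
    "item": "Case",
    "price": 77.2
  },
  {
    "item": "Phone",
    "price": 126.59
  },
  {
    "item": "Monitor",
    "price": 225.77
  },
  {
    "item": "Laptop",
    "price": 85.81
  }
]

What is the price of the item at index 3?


Array index 3 -> Laptop
price = 85.81

ANSWER: 85.81


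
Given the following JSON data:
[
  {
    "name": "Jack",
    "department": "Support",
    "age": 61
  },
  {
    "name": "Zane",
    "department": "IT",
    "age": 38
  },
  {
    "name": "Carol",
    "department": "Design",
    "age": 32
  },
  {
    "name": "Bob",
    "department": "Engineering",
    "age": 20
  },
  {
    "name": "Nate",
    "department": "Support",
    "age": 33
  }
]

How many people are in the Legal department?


Scanning records for department = Legal
  No matches found
Count: 0

ANSWER: 0


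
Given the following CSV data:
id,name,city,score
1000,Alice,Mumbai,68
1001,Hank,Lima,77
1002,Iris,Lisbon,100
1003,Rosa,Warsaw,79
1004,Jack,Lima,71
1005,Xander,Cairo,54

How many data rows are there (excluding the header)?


Counting rows (excluding header):
Header: id,name,city,score
Data rows: 6

ANSWER: 6


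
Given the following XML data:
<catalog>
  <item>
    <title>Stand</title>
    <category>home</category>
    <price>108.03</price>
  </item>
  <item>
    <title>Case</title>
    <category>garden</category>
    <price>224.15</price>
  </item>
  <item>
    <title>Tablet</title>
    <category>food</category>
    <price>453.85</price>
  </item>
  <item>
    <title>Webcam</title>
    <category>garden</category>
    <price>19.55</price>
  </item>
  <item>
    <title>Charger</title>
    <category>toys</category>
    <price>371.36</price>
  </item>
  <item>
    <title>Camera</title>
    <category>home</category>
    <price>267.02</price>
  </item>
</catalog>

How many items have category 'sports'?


Scanning <item> elements for <category>sports</category>:
Count: 0

ANSWER: 0


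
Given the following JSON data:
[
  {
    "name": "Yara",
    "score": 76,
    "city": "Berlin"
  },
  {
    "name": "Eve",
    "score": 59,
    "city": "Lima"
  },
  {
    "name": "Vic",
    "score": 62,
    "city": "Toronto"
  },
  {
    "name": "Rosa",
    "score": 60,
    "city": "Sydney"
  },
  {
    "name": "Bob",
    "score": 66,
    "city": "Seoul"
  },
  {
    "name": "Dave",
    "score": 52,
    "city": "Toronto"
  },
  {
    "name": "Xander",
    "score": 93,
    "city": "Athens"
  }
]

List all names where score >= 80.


Filtering records where score >= 80:
  Yara (score=76) -> no
  Eve (score=59) -> no
  Vic (score=62) -> no
  Rosa (score=60) -> no
  Bob (score=66) -> no
  Dave (score=52) -> no
  Xander (score=93) -> YES


ANSWER: Xander


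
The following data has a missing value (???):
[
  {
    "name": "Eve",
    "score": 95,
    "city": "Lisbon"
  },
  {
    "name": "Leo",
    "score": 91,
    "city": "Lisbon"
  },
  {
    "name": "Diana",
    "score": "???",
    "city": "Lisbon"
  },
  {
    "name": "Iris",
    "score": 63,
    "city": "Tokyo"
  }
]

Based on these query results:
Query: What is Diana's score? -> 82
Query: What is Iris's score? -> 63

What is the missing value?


The missing value is Diana's score
From query: Diana's score = 82

ANSWER: 82


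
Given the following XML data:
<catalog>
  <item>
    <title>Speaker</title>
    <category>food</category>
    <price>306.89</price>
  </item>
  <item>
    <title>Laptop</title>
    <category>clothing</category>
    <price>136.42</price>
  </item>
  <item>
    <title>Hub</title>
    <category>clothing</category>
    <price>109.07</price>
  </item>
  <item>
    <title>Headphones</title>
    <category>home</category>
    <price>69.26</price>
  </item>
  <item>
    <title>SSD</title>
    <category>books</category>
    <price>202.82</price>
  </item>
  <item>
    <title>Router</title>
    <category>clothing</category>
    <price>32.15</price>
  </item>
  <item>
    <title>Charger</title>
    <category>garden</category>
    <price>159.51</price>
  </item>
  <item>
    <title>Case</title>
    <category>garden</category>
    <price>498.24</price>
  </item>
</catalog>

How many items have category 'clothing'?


Scanning <item> elements for <category>clothing</category>:
  Item 2: Laptop -> MATCH
  Item 3: Hub -> MATCH
  Item 6: Router -> MATCH
Count: 3

ANSWER: 3


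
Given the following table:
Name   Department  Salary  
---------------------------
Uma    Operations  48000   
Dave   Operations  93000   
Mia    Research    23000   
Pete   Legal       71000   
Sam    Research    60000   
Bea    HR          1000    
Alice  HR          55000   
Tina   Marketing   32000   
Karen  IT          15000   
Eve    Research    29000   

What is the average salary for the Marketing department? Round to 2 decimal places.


Marketing department members:
  Tina: 32000
Sum = 32000
Count = 1
Average = 32000 / 1 = 32000.00

ANSWER: 32000.00


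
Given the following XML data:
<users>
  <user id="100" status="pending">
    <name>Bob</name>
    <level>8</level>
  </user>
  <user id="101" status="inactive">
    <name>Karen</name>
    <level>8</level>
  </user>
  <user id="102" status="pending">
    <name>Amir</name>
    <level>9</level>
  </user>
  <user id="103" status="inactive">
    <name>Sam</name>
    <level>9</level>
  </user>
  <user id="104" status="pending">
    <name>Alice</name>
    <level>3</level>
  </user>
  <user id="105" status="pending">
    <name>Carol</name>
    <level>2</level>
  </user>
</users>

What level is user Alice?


Finding user: Alice
<level>3</level>

ANSWER: 3


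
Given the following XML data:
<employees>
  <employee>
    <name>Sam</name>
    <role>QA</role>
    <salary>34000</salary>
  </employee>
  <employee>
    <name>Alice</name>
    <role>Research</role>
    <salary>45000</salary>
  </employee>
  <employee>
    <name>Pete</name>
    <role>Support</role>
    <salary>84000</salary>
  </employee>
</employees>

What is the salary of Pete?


Searching for <employee> with <name>Pete</name>
Found at position 3
<salary>84000</salary>

ANSWER: 84000


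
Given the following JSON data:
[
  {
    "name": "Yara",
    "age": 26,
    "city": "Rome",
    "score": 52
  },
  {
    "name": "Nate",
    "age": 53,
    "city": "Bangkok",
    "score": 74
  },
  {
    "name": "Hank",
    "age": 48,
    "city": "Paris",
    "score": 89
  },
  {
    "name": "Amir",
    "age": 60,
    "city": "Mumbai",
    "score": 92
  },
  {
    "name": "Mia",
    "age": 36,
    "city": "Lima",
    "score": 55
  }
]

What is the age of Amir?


Looking up record where name = Amir
Record index: 3
Field 'age' = 60

ANSWER: 60


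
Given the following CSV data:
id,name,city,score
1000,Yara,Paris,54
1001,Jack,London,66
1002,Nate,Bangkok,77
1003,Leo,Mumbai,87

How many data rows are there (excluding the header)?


Counting rows (excluding header):
Header: id,name,city,score
Data rows: 4

ANSWER: 4


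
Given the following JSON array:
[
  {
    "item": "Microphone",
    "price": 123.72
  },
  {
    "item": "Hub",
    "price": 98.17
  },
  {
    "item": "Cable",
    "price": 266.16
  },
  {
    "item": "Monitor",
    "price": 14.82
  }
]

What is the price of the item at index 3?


Array index 3 -> Monitor
price = 14.82

ANSWER: 14.82


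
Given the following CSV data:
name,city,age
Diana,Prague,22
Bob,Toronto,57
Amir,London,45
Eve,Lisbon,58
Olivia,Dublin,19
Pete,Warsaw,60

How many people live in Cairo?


Scanning city column for 'Cairo':
Total matches: 0

ANSWER: 0


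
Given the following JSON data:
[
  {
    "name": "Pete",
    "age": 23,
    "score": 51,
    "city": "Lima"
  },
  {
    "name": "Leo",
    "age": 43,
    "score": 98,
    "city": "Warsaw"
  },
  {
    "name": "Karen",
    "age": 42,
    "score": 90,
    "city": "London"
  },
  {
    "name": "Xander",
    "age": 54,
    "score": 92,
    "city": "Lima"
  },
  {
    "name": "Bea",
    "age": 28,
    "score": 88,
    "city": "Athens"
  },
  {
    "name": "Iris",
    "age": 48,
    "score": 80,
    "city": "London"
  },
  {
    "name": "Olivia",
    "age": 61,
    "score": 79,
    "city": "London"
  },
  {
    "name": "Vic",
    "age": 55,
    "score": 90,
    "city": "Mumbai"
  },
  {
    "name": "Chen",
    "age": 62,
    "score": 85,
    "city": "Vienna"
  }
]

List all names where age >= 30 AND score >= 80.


Checking both conditions:
  Pete (age=23, score=51) -> no
  Leo (age=43, score=98) -> YES
  Karen (age=42, score=90) -> YES
  Xander (age=54, score=92) -> YES
  Bea (age=28, score=88) -> no
  Iris (age=48, score=80) -> YES
  Olivia (age=61, score=79) -> no
  Vic (age=55, score=90) -> YES
  Chen (age=62, score=85) -> YES


ANSWER: Leo, Karen, Xander, Iris, Vic, Chen
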